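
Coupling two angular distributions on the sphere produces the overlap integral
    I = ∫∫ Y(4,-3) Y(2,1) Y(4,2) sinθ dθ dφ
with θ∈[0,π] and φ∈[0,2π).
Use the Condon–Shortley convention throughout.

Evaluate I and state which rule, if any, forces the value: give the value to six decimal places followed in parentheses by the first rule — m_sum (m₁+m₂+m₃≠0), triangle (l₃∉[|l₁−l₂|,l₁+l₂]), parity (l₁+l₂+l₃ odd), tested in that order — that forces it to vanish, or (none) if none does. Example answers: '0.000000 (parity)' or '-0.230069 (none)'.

Checks pass: Σm=0; 10 even; l₃=4∈[2,6].
(2·4+1)(2·2+1)(2·4+1) = 405
Δ: 2! 6! 2! / 11! → 1/13860
sum: t=0:+1/192 t=1:−1/36 t=2:+1/192 = -5/288
3j²(4 2 4; 0 0 0) = Δ·Π!·Σ² = 20/693  (sign -1)
sum: t=1:−1/1440 t=2:+1/240 = 1/288
3j²(4 2 4; -3 1 2) = Δ·Π!·Σ² = 5/132  (sign +1)
combine: 4πI² = 405·20/693·5/132 = 375/847
take √, sign -1: I = -0.18770204
No selection rule forces the value: the integral is nonzero (none).

-0.187702 (none)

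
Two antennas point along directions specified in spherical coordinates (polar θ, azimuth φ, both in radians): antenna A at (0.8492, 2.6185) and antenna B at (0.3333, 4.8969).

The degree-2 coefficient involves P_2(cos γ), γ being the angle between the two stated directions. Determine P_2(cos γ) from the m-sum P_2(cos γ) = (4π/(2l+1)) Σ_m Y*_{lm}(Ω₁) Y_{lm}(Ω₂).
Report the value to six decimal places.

Term-by-term m-sum for l=2 (normalisation 4π/5 = 2.513274):
  m=-2: Y*=0.10905 - 0.18844j  Y=-0.03856 + 0.01491j  product -0.00139 + 0.00889j
  m=-1: Y*=-0.33190 + 0.19140j  Y=0.04382 + 0.23479j  product -0.05948 - 0.06954j
  m=+0: Y*=0.09749 + 0.00000j  Y=0.52951 + 0.00000j  product 0.05162 + 0.00000j
  m=+1: Y*=0.33190 + 0.19140j  Y=-0.04382 + 0.23479j  product -0.05948 + 0.06954j
  m=+2: Y*=0.10905 + 0.18844j  Y=-0.03856 - 0.01491j  product -0.00139 - 0.00889j
Total Σ_m = -0.07013 + 0.00000j. Multiply by 2.513274: -0.17626 + 0.00000j. P_2(cos γ) = -0.176255

-0.176255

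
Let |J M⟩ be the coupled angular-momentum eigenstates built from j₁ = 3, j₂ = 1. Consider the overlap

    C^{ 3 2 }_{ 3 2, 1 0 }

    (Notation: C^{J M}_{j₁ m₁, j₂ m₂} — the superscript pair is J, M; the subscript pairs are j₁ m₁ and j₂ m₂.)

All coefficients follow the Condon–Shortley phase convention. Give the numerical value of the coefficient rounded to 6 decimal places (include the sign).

+0.577350

j₁+j₂−J=1  J+j₁−j₂=5  J−j₁+j₂=1  j₁+j₂+J+1=8
(j₁±m₁, j₂±m₂, J±M) = (5,1,1,1,5,1)
P² = 300
sum k=0..1:
  [0] +1/24 = 1/24
  [1] −1/120 = -1/120
S = 1/30
C² = P²·S² = 1/3 ; C = +0.577350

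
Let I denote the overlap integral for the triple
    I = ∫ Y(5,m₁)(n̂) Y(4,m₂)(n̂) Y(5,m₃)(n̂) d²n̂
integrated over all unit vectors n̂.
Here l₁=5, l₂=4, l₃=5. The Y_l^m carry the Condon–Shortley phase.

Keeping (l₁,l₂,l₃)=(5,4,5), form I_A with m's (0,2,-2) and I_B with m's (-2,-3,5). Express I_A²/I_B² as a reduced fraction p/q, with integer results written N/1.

Same 5,4,5: normalisation and zero-m 3j drop out of the ratio.
A: Δ: 4! 6! 4! / 15! → 1/3153150; sum: t=2:+1/3456 t=3:−1/1728 t=4:+1/11520 = -7/34560; 3j²(5 4 5; 0 2 -2) = Δ·Π!·Σ² = 7/858  (sign +1)
B: Δ: 4! 6! 4! / 15! → 1/3153150; sum: t=1:−1/103680 = -1/103680; 3j²(5 4 5; -2 -3 5) = Δ·Π!·Σ² = 7/429  (sign -1)
I_A²/I_B² = (7/858)/(7/429) = 1/2

1/2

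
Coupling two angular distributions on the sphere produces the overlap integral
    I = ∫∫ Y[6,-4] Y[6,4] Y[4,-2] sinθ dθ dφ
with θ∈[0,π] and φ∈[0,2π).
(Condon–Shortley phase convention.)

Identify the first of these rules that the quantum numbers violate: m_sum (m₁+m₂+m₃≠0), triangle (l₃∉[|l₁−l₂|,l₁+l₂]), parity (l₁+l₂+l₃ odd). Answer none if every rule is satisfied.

m_sum

m₁+m₂+m₃ = -4 + 4 − 2 = -2  ✗
triangle: |6−6|=0 ≤ l₃=4 ≤ 6+6=12
parity: l₁+l₂+l₃ = 16 is even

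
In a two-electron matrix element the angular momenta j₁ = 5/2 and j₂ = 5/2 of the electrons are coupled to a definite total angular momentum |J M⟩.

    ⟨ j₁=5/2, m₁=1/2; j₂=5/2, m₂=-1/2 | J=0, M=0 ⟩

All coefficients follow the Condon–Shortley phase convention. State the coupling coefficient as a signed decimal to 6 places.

+0.408248

j₁+j₂−J=5  J+j₁−j₂=0  J−j₁+j₂=0  j₁+j₂+J+1=6
(j₁±m₁, j₂±m₂, J±M) = (3,2,2,3,0,0)
P² = 24
sum k=2..2:
  [2] +1/12 = 1/12
S = 1/12
C² = P²·S² = 1/6 ; C = +0.408248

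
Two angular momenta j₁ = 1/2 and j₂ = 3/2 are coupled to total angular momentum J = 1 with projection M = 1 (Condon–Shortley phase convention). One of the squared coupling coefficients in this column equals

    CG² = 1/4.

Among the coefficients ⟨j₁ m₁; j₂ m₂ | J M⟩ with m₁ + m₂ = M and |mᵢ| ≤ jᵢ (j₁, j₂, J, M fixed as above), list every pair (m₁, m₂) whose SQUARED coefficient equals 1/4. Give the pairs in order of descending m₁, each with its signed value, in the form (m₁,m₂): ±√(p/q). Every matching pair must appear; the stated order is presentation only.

(1/2,1/2): +√(1/4)

Admissible pairs with m₁+m₂ = M = 1: (-1/2,3/2), (1/2,1/2)
  (m₁,m₂)=(1/2,1/2): CG² = 1/4, CG = +√(1/4)   ← matches the target
  (m₁,m₂)=(-1/2,3/2): CG² = 3/4, CG = −√(3/4)
Pairs with CG² = 1/4: (1/2,1/2): +√(1/4)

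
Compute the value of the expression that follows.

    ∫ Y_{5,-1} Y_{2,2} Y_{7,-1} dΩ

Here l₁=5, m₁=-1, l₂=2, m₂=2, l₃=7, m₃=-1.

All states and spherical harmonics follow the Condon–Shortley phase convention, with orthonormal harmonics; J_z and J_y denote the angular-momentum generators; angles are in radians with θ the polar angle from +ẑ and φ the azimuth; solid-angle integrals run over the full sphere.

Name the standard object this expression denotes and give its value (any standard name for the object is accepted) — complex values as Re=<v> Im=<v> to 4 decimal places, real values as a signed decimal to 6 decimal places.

This is a Gaunt coefficient — the integral of a triple product of spherical harmonics over the sphere.
m-sum 0 ✓  L=14 even ✓  3≤7≤7 ✓
Π(2lᵢ+1) = 11×5×15 = 825
triangle coeff Δ(5,2,7) = 1/15015
Σ_t [0,0]: t=0:+1/57600 = 1/57600
(3j)²=21/715 [(5 2 7; 0 0 0)], sign=-1
Σ_t [0,0]: t=0:+1/414720 = 1/414720
(3j)²=2/429 [(5 2 7; -1 2 -1)], sign=+1
⇒ 4πI² = 210/1859
I = (-1)√(210/1859/(4π)) = -0.09481237

Gaunt coefficient, -0.094812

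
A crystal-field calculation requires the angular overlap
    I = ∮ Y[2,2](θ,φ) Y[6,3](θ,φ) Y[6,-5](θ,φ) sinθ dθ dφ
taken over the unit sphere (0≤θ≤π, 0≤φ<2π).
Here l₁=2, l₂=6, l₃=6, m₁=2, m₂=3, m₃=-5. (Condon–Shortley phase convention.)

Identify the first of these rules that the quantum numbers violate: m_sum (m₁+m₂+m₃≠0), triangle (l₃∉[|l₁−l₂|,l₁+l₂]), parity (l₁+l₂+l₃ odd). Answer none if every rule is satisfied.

azimuthal sum: 2 + 3 − 5 = 0  ✓
4 ≤ 6 ≤ 8 (triangle on l)  ✓
L = 2 + 6 + 6 = 14 (even)  ✓

none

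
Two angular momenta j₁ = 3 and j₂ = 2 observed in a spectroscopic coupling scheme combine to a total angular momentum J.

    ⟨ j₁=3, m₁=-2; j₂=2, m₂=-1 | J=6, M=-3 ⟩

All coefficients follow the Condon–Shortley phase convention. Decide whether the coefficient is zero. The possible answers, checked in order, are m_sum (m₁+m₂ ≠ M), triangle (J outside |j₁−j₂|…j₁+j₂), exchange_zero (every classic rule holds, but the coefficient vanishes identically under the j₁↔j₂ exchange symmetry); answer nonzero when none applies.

m-sum: m₁+m₂ = -2+(-1) = -3, M = -3  ✓
triangle: need |j₁−j₂| ≤ J ≤ j₁+j₂, i.e. J ∈ [1, 5]; J = 6 is outside ✗ ⇒ coefficient is 0

triangle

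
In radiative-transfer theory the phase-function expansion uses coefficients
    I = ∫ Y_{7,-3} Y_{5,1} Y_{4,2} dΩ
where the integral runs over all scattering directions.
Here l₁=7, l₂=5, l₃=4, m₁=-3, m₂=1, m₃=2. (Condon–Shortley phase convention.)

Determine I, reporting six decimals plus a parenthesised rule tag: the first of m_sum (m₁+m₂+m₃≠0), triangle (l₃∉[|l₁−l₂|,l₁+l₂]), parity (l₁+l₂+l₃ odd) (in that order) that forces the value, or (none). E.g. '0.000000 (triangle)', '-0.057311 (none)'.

-0.072504 (none)

m-sum 0 ✓  L=16 even ✓  2≤4≤12 ✓
Π(2lᵢ+1) = 15×11×9 = 1485
triangle coeff Δ(7,5,4) = 1/6126120
Σ_t [3,5]: t=3:−1/69120 t=4:+1/20736 t=5:−1/69120 = 1/51840
(3j)²=280/21879 [(7 5 4; 0 0 0)], sign=+1
Σ_t [4,6]: t=4:+1/829440 t=5:−1/86400 t=6:+1/138240 = -13/4147200
(3j)²=13/3740 [(7 5 4; -3 1 2)], sign=-1
⇒ 4πI² = 210/3179
I = (-1)√(210/3179/(4π)) = -0.07250358
No selection rule forces the value: the integral is nonzero (none).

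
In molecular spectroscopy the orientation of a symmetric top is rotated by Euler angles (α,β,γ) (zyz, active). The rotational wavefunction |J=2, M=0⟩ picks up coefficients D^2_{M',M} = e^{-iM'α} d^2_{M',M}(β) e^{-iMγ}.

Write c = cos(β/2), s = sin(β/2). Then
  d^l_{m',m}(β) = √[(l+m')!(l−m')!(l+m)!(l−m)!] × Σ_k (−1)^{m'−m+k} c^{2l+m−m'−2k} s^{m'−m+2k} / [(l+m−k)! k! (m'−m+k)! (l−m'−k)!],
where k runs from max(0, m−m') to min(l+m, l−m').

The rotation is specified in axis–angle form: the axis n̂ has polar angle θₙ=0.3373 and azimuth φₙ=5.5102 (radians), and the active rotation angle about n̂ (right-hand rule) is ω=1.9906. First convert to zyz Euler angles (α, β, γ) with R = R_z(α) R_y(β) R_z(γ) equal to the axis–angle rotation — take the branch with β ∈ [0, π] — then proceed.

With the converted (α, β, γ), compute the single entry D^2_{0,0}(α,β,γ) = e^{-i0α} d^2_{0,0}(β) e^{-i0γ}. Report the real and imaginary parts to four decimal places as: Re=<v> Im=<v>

Axis–angle → zyz. n̂ = (sinθₙcosφₙ, sinθₙsinφₙ, cosθₙ) = (+0.236897, -0.231088, +0.943652), ω = 1.9906.
R = I cosω + sinω [n̂]ₓ + (1−cosω) n̂n̂ᵀ gives
  R = [-0.328588, -0.938770, +0.103640; +0.784657, -0.332414, -0.523273; +0.525684, -0.090619, +0.845839]
β = atan2(√(R₁₃²+R₂₃²), R₃₃) = 0.562659; α = atan2(R₂₃, R₁₃) mod 2π = 4.907920; γ = atan2(R₃₂, −R₃₁) mod 2π = 3.312298
First d^2_{0,0}(β=0.5627), then the phase factors e^{-i(0)α} and e^{-i(0)γ}:
With c≡cos(β/2)=0.960687 and s≡sin(β/2)=0.277633, N=[2·2·2·2]^{1/2}=4.000000
k: max(0,(0)−(0))=0 … min(2+(0),2−(0))=2
  k=0: (−1)^0·4.0000/(4)·0.9607^4·0.2776^0 = +0.851781
  k=1: (−1)^1·4.0000/(1)·0.9607^2·0.2776^2 = -0.284556
  k=2: (−1)^2·4.0000/(4)·0.9607^0·0.2776^4 = +0.005941
d^2_{0,0}(0.5627) = +0.851781 -0.284556 +0.005941 = +0.573167
Phases: e^{-i·(0)·4.9079}=+1.000000+0.000000i, e^{-i·(0)·3.3123}=+1.000000+0.000000i ⇒ D=+0.573167+0.000000i

Re=0.5732 Im=0.0000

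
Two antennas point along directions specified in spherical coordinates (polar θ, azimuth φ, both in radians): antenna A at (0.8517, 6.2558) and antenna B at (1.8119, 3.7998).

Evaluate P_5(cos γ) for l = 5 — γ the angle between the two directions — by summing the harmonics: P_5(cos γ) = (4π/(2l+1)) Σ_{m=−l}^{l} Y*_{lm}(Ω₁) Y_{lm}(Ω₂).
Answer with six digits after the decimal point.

0.395344

Addition theorem: P_5(cos γ) = (4π/11) Σ_m Y*_{lm}(Ω₁) Y_{lm}(Ω₂), m = −5…5:
  m=-5: Y*=0.11087 - 0.01528j  Y=0.39631 - 0.05967j  product 0.04303 - 0.01267j
  m=-4: Y*=0.30798 - 0.03387j  Y=0.27216 + 0.15179j  product 0.08896 + 0.03753j
  m=-3: Y*=0.42662 - 0.03513j  Y=-0.06061 - 0.14183j  product -0.03084 - 0.05838j
  m=-2: Y*=0.19037 - 0.01044j  Y=0.07960 - 0.30615j  product 0.01196 - 0.05911j
  m=-1: Y*=-0.27003 + 0.00740j  Y=-0.06645 + 0.05138j  product 0.01756 - 0.01437j
  m=+0: Y*=-0.27054 + 0.00000j  Y=-0.31314 + 0.00000j  product 0.08472 + 0.00000j
  m=+1: Y*=0.27003 + 0.00740j  Y=0.06645 + 0.05138j  product 0.01756 + 0.01437j
  m=+2: Y*=0.19037 + 0.01044j  Y=0.07960 + 0.30615j  product 0.01196 + 0.05911j
  m=+3: Y*=-0.42662 - 0.03513j  Y=0.06061 - 0.14183j  product -0.03084 + 0.05838j
  m=+4: Y*=0.30798 + 0.03387j  Y=0.27216 - 0.15179j  product 0.08896 - 0.03753j
  m=+5: Y*=-0.11087 - 0.01528j  Y=-0.39631 - 0.05967j  product 0.04303 + 0.01267j
Total Σ_m = 0.34607 + 0.00000j. Multiply by 1.142397: 0.39534 + 0.00000j. P_5(cos γ) = 0.395344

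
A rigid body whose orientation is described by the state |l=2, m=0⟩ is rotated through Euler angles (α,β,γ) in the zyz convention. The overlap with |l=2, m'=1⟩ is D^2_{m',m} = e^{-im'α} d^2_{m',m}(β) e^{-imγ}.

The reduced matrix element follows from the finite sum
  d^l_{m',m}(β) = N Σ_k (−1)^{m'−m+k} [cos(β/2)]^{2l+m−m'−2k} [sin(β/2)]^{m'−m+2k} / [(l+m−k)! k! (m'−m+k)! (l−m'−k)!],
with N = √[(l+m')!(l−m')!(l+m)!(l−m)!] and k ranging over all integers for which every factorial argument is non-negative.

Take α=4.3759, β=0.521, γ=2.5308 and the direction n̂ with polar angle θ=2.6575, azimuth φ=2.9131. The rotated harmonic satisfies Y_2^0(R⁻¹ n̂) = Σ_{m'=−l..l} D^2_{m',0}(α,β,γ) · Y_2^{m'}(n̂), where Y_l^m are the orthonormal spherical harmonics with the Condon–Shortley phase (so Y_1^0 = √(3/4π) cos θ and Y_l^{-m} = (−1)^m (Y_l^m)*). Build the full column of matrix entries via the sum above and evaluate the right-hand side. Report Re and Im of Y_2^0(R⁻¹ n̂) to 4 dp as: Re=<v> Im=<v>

Re=0.2065 Im=0.0000

Need the full column D^2_{m',0} for m'=−2..2 at α=4.3759, β=0.5210, γ=2.5308.
cos(β/2)=0.966261, sin(β/2)=0.257564
d^2_{-2,0}: single k=2 term ⇒ +0.151717;  D = -0.118638+0.094568i
d^2_{-1,0}: k∈[1..2] ⇒ +0.569173 -0.040441 = +0.528732;  D = -0.174574-0.499080i
d^2_{0,0}: k∈[0..2] ⇒ +0.871723 -0.247753 +0.004401 = +0.628371;  D = +0.628371+0.000000i
d^2_{1,0}: k∈[0..1] ⇒ -0.569173 +0.040441 = -0.528732;  D = +0.174574-0.499080i
d^2_{2,0}: single k=0 term ⇒ +0.151717;  D = -0.118638-0.094568i
Y_2^{m'}(θ=2.6575,φ=2.9131) and Σ D·Y over m':
  (-0.1186+0.0946i)·(+0.0751+0.0369i)  (-0.1746-0.4991i)·(+0.3100+0.0721i)  (+0.6284+0.0000i)·(+0.4258+0.0000i)  (+0.1746-0.4991i)·(-0.3100+0.0721i)  (-0.1186-0.0946i)·(+0.0751-0.0369i)
Y_2^0(R⁻¹ n̂) = +0.206515+0.000000i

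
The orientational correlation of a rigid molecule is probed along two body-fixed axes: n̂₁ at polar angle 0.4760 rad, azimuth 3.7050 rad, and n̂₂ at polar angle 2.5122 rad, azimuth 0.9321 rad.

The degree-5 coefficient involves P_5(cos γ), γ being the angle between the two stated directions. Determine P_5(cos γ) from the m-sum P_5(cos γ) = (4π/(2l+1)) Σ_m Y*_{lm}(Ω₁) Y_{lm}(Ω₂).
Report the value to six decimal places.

Addition theorem: P_5(cos γ) = (4π/11) Σ_m Y*_{lm}(Ω₁) Y_{lm}(Ω₂), m = −5…5:
  m=-5: Y*=0.00889 - 0.00299j  Y=-0.00170 + 0.03276j  product 0.00008 + 0.00030j
  m=-4: Y*=-0.03629 + 0.04462j  Y=0.11863 - 0.07888j  product -0.00079 + 0.00816j
  m=-3: Y*=0.02423 - 0.20193j  Y=-0.32412 - 0.11659j  product -0.03140 + 0.06263j
  m=-2: Y*=0.18614 + 0.39134j  Y=0.13187 + 0.43648j  product -0.14626 + 0.13285j
  m=-1: Y*=-0.37802 - 0.23880j  Y=0.09207 - 0.12399j  product -0.06441 + 0.02489j
  m=+0: Y*=-0.10196 + 0.00000j  Y=0.36306 + 0.00000j  product -0.03702 + 0.00000j
  m=+1: Y*=0.37802 - 0.23880j  Y=-0.09207 - 0.12399j  product -0.06441 - 0.02489j
  m=+2: Y*=0.18614 - 0.39134j  Y=0.13187 - 0.43648j  product -0.14626 - 0.13285j
  m=+3: Y*=-0.02423 - 0.20193j  Y=0.32412 - 0.11659j  product -0.03140 - 0.06263j
  m=+4: Y*=-0.03629 - 0.04462j  Y=0.11863 + 0.07888j  product -0.00079 - 0.00816j
  m=+5: Y*=-0.00889 - 0.00299j  Y=0.00170 + 0.03276j  product 0.00008 - 0.00030j
Σ over m = -0.52257 - 0.00000j; ×(4π/11) → -0.59698 - 0.00000j. Real part: -0.596979

-0.596979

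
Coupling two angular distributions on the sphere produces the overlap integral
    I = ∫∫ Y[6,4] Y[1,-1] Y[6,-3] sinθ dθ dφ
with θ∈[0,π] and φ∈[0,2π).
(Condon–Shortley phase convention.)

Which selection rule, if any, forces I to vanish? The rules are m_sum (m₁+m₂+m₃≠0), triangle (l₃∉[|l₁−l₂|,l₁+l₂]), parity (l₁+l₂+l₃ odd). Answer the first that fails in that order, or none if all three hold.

parity

Σmᵢ = 0  ✓
l₃∈[|l₁−l₂|,l₁+l₂]=[5,7], have l₃=6  ✓
Σlᵢ = 13 ⇒ odd  ✗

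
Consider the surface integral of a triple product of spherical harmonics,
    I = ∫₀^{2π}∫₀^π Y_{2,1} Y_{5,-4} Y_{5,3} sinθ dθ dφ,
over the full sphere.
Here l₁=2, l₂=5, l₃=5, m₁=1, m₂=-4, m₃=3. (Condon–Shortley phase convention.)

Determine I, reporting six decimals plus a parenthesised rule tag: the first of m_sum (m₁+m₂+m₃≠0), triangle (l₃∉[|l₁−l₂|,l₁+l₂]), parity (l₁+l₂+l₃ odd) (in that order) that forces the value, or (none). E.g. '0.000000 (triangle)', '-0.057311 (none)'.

Rules hold: Σm=0, L=12 even, 3≤5≤7.
N = 5·11·11 = 605
Δ = 2!·2!·8!/13! = 1/38610
Racah Σ t=0..2: t=0:+1/2880 t=1:−1/576 t=2:+1/2880 = -1/960
⇒ 3j(2 5 5; 0 0 0)² = 10/429, sgn +1
Racah Σ t=0..1: t=0:+1/10080 t=1:−1/80640 = 1/11520
⇒ 3j(2 5 5; 1 -4 3)² = 49/1430, sgn +1
4πI² = N·(3j₀)²·(3jₘ)² = 245/507
I = +1·√(0.483235/4π) = 0.19609844
No selection rule forces the value: the integral is nonzero (none).

0.196098 (none)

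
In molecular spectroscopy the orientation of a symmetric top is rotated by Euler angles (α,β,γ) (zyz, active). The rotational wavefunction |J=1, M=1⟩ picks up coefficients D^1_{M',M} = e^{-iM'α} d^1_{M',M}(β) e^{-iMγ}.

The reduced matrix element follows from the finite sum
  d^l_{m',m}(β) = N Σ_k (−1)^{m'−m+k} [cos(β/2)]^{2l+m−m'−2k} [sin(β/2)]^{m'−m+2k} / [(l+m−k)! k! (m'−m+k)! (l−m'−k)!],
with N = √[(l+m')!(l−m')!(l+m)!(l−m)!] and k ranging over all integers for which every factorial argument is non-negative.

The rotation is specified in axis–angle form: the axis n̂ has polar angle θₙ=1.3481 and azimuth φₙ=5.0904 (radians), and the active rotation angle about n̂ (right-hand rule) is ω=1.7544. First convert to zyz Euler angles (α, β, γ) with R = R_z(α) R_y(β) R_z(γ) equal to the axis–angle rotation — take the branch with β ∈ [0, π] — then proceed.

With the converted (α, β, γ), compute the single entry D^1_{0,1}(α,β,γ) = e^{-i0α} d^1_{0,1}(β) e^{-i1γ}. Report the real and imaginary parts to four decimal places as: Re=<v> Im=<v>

Re=-0.6967 Im=-0.0828

Axis–angle → zyz. n̂ = (sinθₙcosφₙ, sinθₙsinφₙ, cosθₙ) = (+0.359959, -0.906449, +0.220860), ω = 1.7544.
R = I cosω + sinω [n̂]ₓ + (1−cosω) n̂n̂ᵀ gives
  R = [-0.029348, -0.603003, -0.797199; -0.168707, +0.789089, -0.590658; +0.985229, +0.117159, -0.124889]
β = atan2(√(R₁₃²+R₂₃²), R₃₃) = 1.696012; α = atan2(R₂₃, R₁₃) mod 2π = 3.779255; γ = atan2(R₃₂, −R₃₁) mod 2π = 3.023233
D^1_{0,1}(3.7793,1.6960,3.0232) = e^{-i·0·3.7793}·d^1_{0,1}(1.6960)·e^{-i·1·3.0232}. Compute d first:
Half-angle: c=0.661480, s=0.749963. N=√(1·1·2·1)=1.414214
k: max(0,(1)−(0))=1 … min(1+(1),1−(0))=1
  k=1: (−1)^0·1.4142/(1)·0.6615^1·0.7500^1 = +0.701571
d^1_{0,1}(1.6960) = +0.701571
Phases: e^{-i·(0)·3.7793}=+1.000000+0.000000i, e^{-i·(1)·3.0232}=-0.993004-0.118083i ⇒ D=-0.696662-0.082844i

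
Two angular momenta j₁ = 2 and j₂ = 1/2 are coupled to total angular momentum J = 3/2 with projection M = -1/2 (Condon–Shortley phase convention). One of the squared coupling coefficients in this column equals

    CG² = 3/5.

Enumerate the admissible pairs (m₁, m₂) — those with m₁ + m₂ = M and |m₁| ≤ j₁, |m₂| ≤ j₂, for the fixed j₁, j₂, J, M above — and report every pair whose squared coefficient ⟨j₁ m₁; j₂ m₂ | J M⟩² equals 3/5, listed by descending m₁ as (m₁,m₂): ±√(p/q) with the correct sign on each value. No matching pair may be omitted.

Admissible pairs with m₁+m₂ = M = -1/2: (-1,1/2), (0,-1/2)
  (m₁,m₂)=(0,-1/2): CG² = 2/5, CG = +√(2/5)
  (m₁,m₂)=(-1,1/2): CG² = 3/5, CG = −√(3/5)   ← matches the target
Pairs with CG² = 3/5: (-1,1/2): −√(3/5)

(-1,1/2): −√(3/5)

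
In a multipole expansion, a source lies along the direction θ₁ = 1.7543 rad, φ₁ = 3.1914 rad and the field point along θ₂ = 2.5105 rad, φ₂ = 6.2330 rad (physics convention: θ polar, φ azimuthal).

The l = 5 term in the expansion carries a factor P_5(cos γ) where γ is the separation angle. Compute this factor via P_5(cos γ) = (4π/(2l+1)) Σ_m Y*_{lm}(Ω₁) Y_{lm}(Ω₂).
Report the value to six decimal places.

-0.226503

Term-by-term m-sum for l=5 (normalisation 4π/11 = 1.142397):
  [-5]  conj(Y_{5,-5})(Ω₁) = (-0.413300, -0.105109) ; Y_{5,-5}(Ω₂) = (0.032150, 0.008241) ; Δ = (-0.012421, -0.006785)
  [-4]  conj(Y_{5,-4})(Ω₁) = (-0.245333, -0.049535) ; Y_{5,-4}(Ω₂) = (-0.140734, -0.028637) ; Δ = (0.033108, 0.013997)
  [-3]  conj(Y_{5,-3})(Ω₁) = (0.227708, 0.034280) ; Y_{5,-3}(Ω₂) = (0.341921, 0.051871) ; Δ = (0.076080, 0.023532)
  [-2]  conj(Y_{5,-2})(Ω₁) = (0.267760, 0.026761) ; Y_{5,-2}(Ω₂) = (-0.452920, -0.045613) ; Δ = (-0.120053, -0.024334)
  [-1]  conj(Y_{5,-1})(Ω₁) = (-0.175222, -0.008735) ; Y_{5,-1}(Ω₂) = (0.150502, 0.007559) ; Δ = (-0.026305, -0.002639)
  [+0]  conj(Y_{5,0})(Ω₁) = (-0.271858, -0.000000) ; Y_{5,0}(Ω₂) = (0.364481, 0.000000) ; Δ = (-0.099087, -0.000000)
  [+1]  conj(Y_{5,1})(Ω₁) = (0.175222, -0.008735) ; Y_{5,1}(Ω₂) = (-0.150502, 0.007559) ; Δ = (-0.026305, 0.002639)
  [+2]  conj(Y_{5,2})(Ω₁) = (0.267760, -0.026761) ; Y_{5,2}(Ω₂) = (-0.452920, 0.045613) ; Δ = (-0.120053, 0.024334)
  [+3]  conj(Y_{5,3})(Ω₁) = (-0.227708, 0.034280) ; Y_{5,3}(Ω₂) = (-0.341921, 0.051871) ; Δ = (0.076080, -0.023532)
  [+4]  conj(Y_{5,4})(Ω₁) = (-0.245333, 0.049535) ; Y_{5,4}(Ω₂) = (-0.140734, 0.028637) ; Δ = (0.033108, -0.013997)
  [+5]  conj(Y_{5,5})(Ω₁) = (0.413300, -0.105109) ; Y_{5,5}(Ω₂) = (-0.032150, 0.008241) ; Δ = (-0.012421, 0.006785)
Σ over m = (-0.198270, -0.000000); ×(4π/11) → (-0.226503, -0.000000). Real part: -0.226503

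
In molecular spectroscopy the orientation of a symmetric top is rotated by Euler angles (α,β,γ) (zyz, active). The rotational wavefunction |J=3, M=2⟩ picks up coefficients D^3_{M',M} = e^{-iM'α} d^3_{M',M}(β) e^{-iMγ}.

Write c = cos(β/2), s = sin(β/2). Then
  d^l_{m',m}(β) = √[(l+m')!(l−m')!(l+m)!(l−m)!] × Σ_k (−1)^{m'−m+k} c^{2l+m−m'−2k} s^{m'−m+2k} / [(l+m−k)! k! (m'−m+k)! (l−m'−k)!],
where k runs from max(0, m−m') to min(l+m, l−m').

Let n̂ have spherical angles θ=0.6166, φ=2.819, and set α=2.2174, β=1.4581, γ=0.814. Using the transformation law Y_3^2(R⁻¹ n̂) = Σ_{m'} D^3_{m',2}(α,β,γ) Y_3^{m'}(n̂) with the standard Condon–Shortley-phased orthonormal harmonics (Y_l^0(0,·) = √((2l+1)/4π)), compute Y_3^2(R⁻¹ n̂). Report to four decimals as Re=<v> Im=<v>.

Re=-0.3013 Im=-0.2525

Need the full column D^3_{m',2} for m'=−3..3 at α=2.2174, β=1.4581, γ=0.8140.
cos(β/2)=0.745808, sin(β/2)=0.666161
d^3_{-3,2}: single k=5 term ⇒ +0.239662;  D = +0.073524-0.228106i
d^3_{-2,2}: k∈[4..5] ⇒ +0.547698 -0.087393 = +0.460305;  D = -0.434749+0.151244i
d^3_{-1,2}: k∈[3..4] ⇒ +0.775620 -0.309403 = +0.466217;  D = +0.387554+0.259152i
d^3_{0,2}: k∈[2..3] ⇒ +0.752015 -0.599974 = +0.152042;  D = -0.008693-0.151793i
d^3_{1,2}: k∈[1..2] ⇒ +0.486086 -0.775620 = -0.289533;  D = +0.220736-0.187364i
d^3_{2,2}: k∈[0..1] ⇒ +0.172092 -0.686493 = -0.514401;  D = -0.501959-0.112451i
d^3_{3,2}: single k=0 term ⇒ -0.376521;  D = +0.155665+0.342836i
Y_3^{m'}(θ=0.6166,φ=2.819) and Σ D·Y over m':
  (+0.0735-0.2281i)·(-0.0458-0.0664i)  (-0.4347+0.1512i)·(+0.2228+0.1677i)  (+0.3876+0.2592i)·(-0.4126-0.1379i)  (-0.0087-0.1518i)·(+0.0999+0.0000i)  (+0.2207-0.1874i)·(+0.4126-0.1379i)  (-0.5020-0.1125i)·(+0.2228-0.1677i)  (+0.1557+0.3428i)·(+0.0458-0.0664i)
Y_3^2(R⁻¹ n̂) = -0.301297-0.252505i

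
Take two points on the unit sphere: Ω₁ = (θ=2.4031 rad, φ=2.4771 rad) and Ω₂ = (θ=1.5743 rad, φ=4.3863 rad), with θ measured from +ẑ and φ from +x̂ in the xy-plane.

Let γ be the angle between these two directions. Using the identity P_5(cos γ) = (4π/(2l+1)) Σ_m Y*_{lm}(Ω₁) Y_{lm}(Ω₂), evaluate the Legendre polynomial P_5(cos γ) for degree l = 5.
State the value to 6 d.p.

Term-by-term m-sum for l=5 (normalisation 4π/11 = 1.142397):
  m=-5: (0.06312 - 0.01154j) × (-0.46329 - 0.02767j) = -0.02956 + 0.00360j  (running Σ = -0.02956 + 0.00360j)
  m=-4: (0.19732 + 0.10364j) × (-0.00135 - 0.00496j) = 0.00025 - 0.00112j  (running Σ = -0.02931 + 0.00248j)
  m=-3: (0.16976 + 0.37743j) × (-0.28693 + 0.19317j) = -0.12162 - 0.07550j  (running Σ = -0.15093 - 0.07302j)
  m=-2: (-0.08711 + 0.35318j) × (-0.00472 - 0.00360j) = 0.00168 - 0.00135j  (running Σ = -0.14925 - 0.07437j)
  m=-1: (0.06383 - 0.05000j) × (-0.10258 + 0.30335j) = 0.00862 + 0.02449j  (running Σ = -0.14063 - 0.04988j)
  m=0: (0.38395 + 0.00000j) × (-0.00615 + 0.00000j) = -0.00236 + 0.00000j  (running Σ = -0.14299 - 0.04988j)
  m=1: (-0.06383 - 0.05000j) × (0.10258 + 0.30335j) = 0.00862 - 0.02449j  (running Σ = -0.13437 - 0.07437j)
  m=2: (-0.08711 - 0.35318j) × (-0.00472 + 0.00360j) = 0.00168 + 0.00135j  (running Σ = -0.13269 - 0.07302j)
  m=3: (-0.16976 + 0.37743j) × (0.28693 + 0.19317j) = -0.12162 + 0.07550j  (running Σ = -0.25430 + 0.00248j)
  m=4: (0.19732 - 0.10364j) × (-0.00135 + 0.00496j) = 0.00025 + 0.00112j  (running Σ = -0.25406 + 0.00360j)
  m=5: (-0.06312 - 0.01154j) × (0.46329 - 0.02767j) = -0.02956 - 0.00360j  (running Σ = -0.28362 - 0.00000j)
Σ over m = -0.28362 - 0.00000j; ×(4π/11) → -0.32400 - 0.00000j. Real part: -0.324004

-0.324004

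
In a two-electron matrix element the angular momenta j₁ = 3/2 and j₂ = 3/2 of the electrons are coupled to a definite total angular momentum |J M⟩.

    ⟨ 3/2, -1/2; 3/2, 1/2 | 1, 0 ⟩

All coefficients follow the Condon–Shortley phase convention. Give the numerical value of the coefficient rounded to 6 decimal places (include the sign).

-0.223607  (= −√(1/20))

√[3·2!1!1!/5! · 1!2!2!1!1!1!] = √(1/5)
  +(−1)^1/∏(1,1,1,1,0,0)! = -1  (running -1)
  +(−1)^2/∏(2,0,0,0,1,1)! = 1/2  (running -1/2)
⟨..|..⟩ = √(1/5)·(-1/2) = -0.223607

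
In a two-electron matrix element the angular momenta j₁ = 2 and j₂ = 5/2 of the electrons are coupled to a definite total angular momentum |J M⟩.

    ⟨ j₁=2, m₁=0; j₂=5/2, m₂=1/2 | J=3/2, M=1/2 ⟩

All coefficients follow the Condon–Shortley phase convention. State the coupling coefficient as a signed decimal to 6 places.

triangle: 3!*1!*2!/7! = 12/5040
(j±m)!: 2!*2!*3!*2!*2!*1! = 96
prefactor² = (2J+1)*Δ*N² = 32/35
  k=1: −1/(1!*2!*1!*2!*0!*0!) = -1/4
  k=2: +1/(2!*1!*0!*1!*1!*1!) = 1/2
Σ = 1/4  ⇒  CG² = 32/35*(1/4)² = 2/35
CG = +√(2/35) = +0.239046

+√(2/35) = +0.239046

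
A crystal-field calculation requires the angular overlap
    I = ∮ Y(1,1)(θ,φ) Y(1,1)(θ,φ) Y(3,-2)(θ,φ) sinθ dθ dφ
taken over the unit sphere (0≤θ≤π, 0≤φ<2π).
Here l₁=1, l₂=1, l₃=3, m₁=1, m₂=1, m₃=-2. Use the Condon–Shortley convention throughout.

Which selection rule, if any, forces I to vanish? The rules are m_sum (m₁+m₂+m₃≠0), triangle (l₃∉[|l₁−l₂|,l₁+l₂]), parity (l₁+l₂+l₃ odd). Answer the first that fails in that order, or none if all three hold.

triangle

azimuthal sum: 1 + 1 − 2 = 0  ✓
l₃ must lie in [0,2]; have l₃=3  ✗
L = 1 + 1 + 3 = 5 (odd)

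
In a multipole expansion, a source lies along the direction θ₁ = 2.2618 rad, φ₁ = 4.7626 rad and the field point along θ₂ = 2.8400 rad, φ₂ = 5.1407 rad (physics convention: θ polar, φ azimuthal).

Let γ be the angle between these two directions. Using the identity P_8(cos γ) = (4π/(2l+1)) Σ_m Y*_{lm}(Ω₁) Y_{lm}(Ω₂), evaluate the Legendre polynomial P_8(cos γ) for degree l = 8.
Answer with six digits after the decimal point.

Expand P_8 via completeness: Σ_{m} conj(Y_{8,m}) at Ω₁ times Y_{8,m} at Ω₂ —
  m=-8: (0.058994, 0.025060) × (-0.000030, 0.000009) = (-0.000002, -0.000000)  (running Σ = (-0.000002, -0.000000))
  m=-7: (0.073001, -0.199073) × (0.000057, -0.000398) = (-0.000075, -0.000040)  (running Σ = (-0.000077, -0.000041))
  m=-6: (-0.383336, -0.119112) × (0.002756, 0.001774) = (-0.000845, -0.001008)  (running Σ = (-0.000922, -0.001049))
  m=-5: (-0.108191, 0.421853) × (-0.016132, 0.010357) = (-0.002624, -0.007926)  (running Σ = (-0.003546, -0.008975))
  m=-4: (0.135924, 0.027673) × (-0.011714, -0.081676) = (0.000668, -0.011426)  (running Σ = (-0.002878, -0.020400))
  m=-3: (-0.043061, 0.283703) × (0.245701, 0.072215) = (-0.031068, 0.066596)  (running Σ = (-0.033946, 0.046196))
  m=-2: (0.305978, 0.030831) × (-0.346705, 0.399977) = (-0.118416, 0.111695)  (running Σ = (-0.152362, 0.157891))
  m=-1: (-0.007882, 0.156841) × (-0.234596, -0.513812) = (0.082436, -0.032745)  (running Σ = (-0.069926, 0.125147))
  m=0: (0.333838, -0.000000) × (-0.093956, 0.000000) = (-0.031366, 0.000000)  (running Σ = (-0.101292, 0.125147))
  m=1: (0.007882, 0.156841) × (0.234596, -0.513812) = (0.082436, 0.032745)  (running Σ = (-0.018856, 0.157891))
  m=2: (0.305978, -0.030831) × (-0.346705, -0.399977) = (-0.118416, -0.111695)  (running Σ = (-0.137271, 0.046196))
  m=3: (0.043061, 0.283703) × (-0.245701, 0.072215) = (-0.031068, -0.066596)  (running Σ = (-0.168339, -0.020400))
  m=4: (0.135924, -0.027673) × (-0.011714, 0.081676) = (0.000668, 0.011426)  (running Σ = (-0.167671, -0.008975))
  m=5: (0.108191, 0.421853) × (0.016132, 0.010357) = (-0.002624, 0.007926)  (running Σ = (-0.170295, -0.001049))
  m=6: (-0.383336, 0.119112) × (0.002756, -0.001774) = (-0.000845, 0.001008)  (running Σ = (-0.171140, -0.000041))
  m=7: (-0.073001, -0.199073) × (-0.000057, -0.000398) = (-0.000075, 0.000040)  (running Σ = (-0.171215, -0.000000))
  m=8: (0.058994, -0.025060) × (-0.000030, -0.000009) = (-0.000002, 0.000000)  (running Σ = (-0.171217, -0.000000))
Accumulated sum (-0.171217, -0.000000); after 4π/(2l+1) scaling, (-0.126564, -0.000000) ⇒ P_8 = -0.126564

-0.126564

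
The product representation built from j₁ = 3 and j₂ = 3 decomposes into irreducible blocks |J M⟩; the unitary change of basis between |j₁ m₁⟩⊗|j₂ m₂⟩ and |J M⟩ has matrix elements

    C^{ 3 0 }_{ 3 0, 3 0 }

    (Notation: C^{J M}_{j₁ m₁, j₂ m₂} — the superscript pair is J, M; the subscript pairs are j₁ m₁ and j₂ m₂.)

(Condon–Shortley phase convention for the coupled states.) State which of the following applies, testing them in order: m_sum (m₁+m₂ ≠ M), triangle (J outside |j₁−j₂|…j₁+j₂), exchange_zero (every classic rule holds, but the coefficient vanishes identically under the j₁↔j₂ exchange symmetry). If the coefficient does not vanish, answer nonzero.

m-sum: m₁+m₂ = 0+0 = 0, M = 0  ✓
triangle: |j₁−j₂| = 0 ≤ J = 3 ≤ j₁+j₂ = 6  ✓
exchange: j₁=j₂ and m₁=m₂, and (−1)^(j₁+j₂−J) = (−1)^3 = −1 forces ⟨j₁m₁;j₂m₂|JM⟩ = −⟨j₂m₂;j₁m₁|JM⟩ = −⟨j₁m₁;j₂m₂|JM⟩ ⇒ the coefficient vanishes identically
Racah sum check: Σ_k collapses to 0 ⇒ CG = 0

exchange_zero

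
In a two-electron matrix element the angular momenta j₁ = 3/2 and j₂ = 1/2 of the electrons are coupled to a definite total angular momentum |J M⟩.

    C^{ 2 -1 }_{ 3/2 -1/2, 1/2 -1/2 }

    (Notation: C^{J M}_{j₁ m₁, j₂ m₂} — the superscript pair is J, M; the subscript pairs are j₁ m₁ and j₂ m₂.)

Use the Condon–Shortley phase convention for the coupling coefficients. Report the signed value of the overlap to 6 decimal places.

+0.866025

triangle: 0!*3!*1!/5! = 6/120
(j±m)!: 1!*2!*0!*1!*1!*3! = 12
prefactor² = (2J+1)*Δ*N² = 3
  k=0: +1/(0!*0!*2!*0!*1!*1!) = 1/2
Σ = 1/2  ⇒  CG² = 3*(1/2)² = 3/4
CG = +√(3/4) = +0.866025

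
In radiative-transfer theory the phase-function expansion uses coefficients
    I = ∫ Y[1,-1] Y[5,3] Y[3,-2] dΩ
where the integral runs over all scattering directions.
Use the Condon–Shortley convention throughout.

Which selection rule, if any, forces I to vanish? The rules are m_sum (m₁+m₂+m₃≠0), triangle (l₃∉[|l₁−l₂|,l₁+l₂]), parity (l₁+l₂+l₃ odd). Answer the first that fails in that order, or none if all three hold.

Σmᵢ = 0  ✓
l₃∈[|l₁−l₂|,l₁+l₂]=[4,6] required, l₃=3 fails  ✗
Σlᵢ = 9 ⇒ odd

triangle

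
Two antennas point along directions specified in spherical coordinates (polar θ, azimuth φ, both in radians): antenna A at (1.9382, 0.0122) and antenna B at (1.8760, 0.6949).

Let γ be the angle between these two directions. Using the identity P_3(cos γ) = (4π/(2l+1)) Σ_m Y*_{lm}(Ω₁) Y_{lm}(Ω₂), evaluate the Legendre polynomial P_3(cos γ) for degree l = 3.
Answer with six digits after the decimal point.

Summing Y*_{l m}(θ₁,φ₁)·Y_{l m}(θ₂,φ₂) over m ∈ [−3, 3]; prefactor 4π/(2·3+1) = 1.795196:
  term(m=-3) = -0.05640 - 0.10905j   from Y*(Ω₁)=0.33891 + 0.01241j, Y(Ω₂)=-0.17796 - 0.31525j
  term(m=-2) = 0.01822 - 0.08744j   from Y*(Ω₁)=-0.31963 - 0.00780j, Y(Ω₂)=-0.05029 + 0.27480j
  term(m=-1) = 0.01404 - 0.01142j   from Y*(Ω₁)=-0.10703 - 0.00131j, Y(Ω₂)=-0.12988 + 0.10827j
  term(m=+0) = 0.09021 + 0.00000j   from Y*(Ω₁)=0.31566 + 0.00000j, Y(Ω₂)=0.28578 + 0.00000j
  term(m=+1) = 0.01404 + 0.01142j   from Y*(Ω₁)=0.10703 - 0.00131j, Y(Ω₂)=0.12988 + 0.10827j
  term(m=+2) = 0.01822 + 0.08744j   from Y*(Ω₁)=-0.31963 + 0.00780j, Y(Ω₂)=-0.05029 - 0.27480j
  term(m=+3) = -0.05640 + 0.10905j   from Y*(Ω₁)=-0.33891 + 0.01241j, Y(Ω₂)=0.17796 - 0.31525j
Accumulated sum 0.04193 + 0.00000j; after 4π/(2l+1) scaling, 0.07527 + 0.00000j ⇒ P_3 = 0.075269

0.075269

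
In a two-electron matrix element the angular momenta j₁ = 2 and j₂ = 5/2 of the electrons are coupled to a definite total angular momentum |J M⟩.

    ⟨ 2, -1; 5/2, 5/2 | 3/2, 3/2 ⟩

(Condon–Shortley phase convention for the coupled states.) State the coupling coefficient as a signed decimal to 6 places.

-0.534522  (= −√(2/7))

j₁+j₂−J=3  J+j₁−j₂=1  J−j₁+j₂=2  j₁+j₂+J+1=7
(j₁±m₁, j₂±m₂, J±M) = (1,3,5,0,3,0)
P² = 288/7
sum k=3..3:
  [3] −1/12 = -1/12
S = -1/12
C² = P²·S² = 2/7 ; C = -0.534522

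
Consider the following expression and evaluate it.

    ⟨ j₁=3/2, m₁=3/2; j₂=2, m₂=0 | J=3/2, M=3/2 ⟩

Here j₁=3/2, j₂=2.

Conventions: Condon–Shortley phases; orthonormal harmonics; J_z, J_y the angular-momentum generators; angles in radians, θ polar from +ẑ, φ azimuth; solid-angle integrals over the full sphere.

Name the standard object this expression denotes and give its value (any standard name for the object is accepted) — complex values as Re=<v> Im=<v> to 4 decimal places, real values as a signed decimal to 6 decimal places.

Clebsch–Gordan coefficient, +√(1/5) ≈ +0.447214

This is a Clebsch–Gordan (vector-coupling) coefficient.
j₁+j₂−J=2  J+j₁−j₂=1  J−j₁+j₂=2  j₁+j₂+J+1=6
(j₁±m₁, j₂±m₂, J±M) = (3,0,2,2,3,0)
P² = 16/5
sum k=0..0:
  [0] +1/4 = 1/4
S = 1/4
C² = P²·S² = 1/5 ; C = +0.447214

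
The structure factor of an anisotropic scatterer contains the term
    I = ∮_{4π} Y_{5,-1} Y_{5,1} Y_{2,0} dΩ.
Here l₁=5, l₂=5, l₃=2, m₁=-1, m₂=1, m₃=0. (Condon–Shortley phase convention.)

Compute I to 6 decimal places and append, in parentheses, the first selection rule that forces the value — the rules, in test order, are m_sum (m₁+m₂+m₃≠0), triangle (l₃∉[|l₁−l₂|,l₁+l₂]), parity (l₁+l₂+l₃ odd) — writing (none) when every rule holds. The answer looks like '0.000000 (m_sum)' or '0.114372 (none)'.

-0.145565 (none)

m-sum 0 ✓  L=12 even ✓  0≤2≤10 ✓
Π(2lᵢ+1) = 11×11×5 = 605
triangle coeff Δ(5,5,2) = 1/38610
Σ_t [3,5]: t=3:−1/2880 t=4:+1/576 t=5:−1/2880 = 1/960
(3j)²=10/429 [(5 5 2; 0 0 0)], sign=+1
Σ_t [4,6]: t=4:+1/2304 t=5:−1/720 t=6:+1/5760 = -1/1280
(3j)²=27/1430 [(5 5 2; -1 1 0)], sign=-1
⇒ 4πI² = 45/169
I = (-1)√(45/169/(4π)) = -0.14556534
No selection rule forces the value: the integral is nonzero (none).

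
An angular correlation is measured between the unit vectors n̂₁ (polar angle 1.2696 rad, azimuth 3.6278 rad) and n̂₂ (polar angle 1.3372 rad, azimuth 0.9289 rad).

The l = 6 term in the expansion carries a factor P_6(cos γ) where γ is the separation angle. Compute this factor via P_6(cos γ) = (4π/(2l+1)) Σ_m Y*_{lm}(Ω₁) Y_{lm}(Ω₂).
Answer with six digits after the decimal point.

Summing Y*_{l m}(θ₁,φ₁)·Y_{l m}(θ₂,φ₂) over m ∈ [−6, 6]; prefactor 4π/(2·6+1) = 0.966644:
  term(m=-6) = -0.13272 - 0.07002j   from Y*(Ω₁)=-0.35725 + 0.08152j, Y(Ω₂)=0.31062 + 0.26687j
  term(m=-5) = 0.07977 + 0.10655j   from Y*(Ω₁)=0.29890 - 0.25720j, Y(Ω₂)=-0.02290 + 0.33677j
  term(m=-4) = -0.00025 - 0.00122j   from Y*(Ω₁)=0.00346 - 0.00881j, Y(Ω₂)=0.11019 - 0.07125j
  term(m=-3) = -0.02751 + 0.11109j   from Y*(Ω₁)=0.03828 + 0.33982j, Y(Ω₂)=0.31380 + 0.11629j
  term(m=-2) = -0.00248 + 0.00303j   from Y*(Ω₁)=-0.05497 - 0.08063j, Y(Ω₂)=-0.01137 - 0.03851j
  term(m=-1) = -0.08924 + 0.04230j   from Y*(Ω₁)=-0.26988 - 0.14264j, Y(Ω₂)=0.19370 - 0.25913j
  term(m=+0) = -0.00192 + 0.00000j   from Y*(Ω₁)=0.12450 + 0.00000j, Y(Ω₂)=-0.01543 + 0.00000j
  term(m=+1) = -0.08924 - 0.04230j   from Y*(Ω₁)=0.26988 - 0.14264j, Y(Ω₂)=-0.19370 - 0.25913j
  term(m=+2) = -0.00248 - 0.00303j   from Y*(Ω₁)=-0.05497 + 0.08063j, Y(Ω₂)=-0.01137 + 0.03851j
  term(m=+3) = -0.02751 - 0.11109j   from Y*(Ω₁)=-0.03828 + 0.33982j, Y(Ω₂)=-0.31380 + 0.11629j
  term(m=+4) = -0.00025 + 0.00122j   from Y*(Ω₁)=0.00346 + 0.00881j, Y(Ω₂)=0.11019 + 0.07125j
  term(m=+5) = 0.07977 - 0.10655j   from Y*(Ω₁)=-0.29890 - 0.25720j, Y(Ω₂)=0.02290 + 0.33677j
  term(m=+6) = -0.13272 + 0.07002j   from Y*(Ω₁)=-0.35725 - 0.08152j, Y(Ω₂)=0.31062 - 0.26687j
Σ over m = -0.34677 + 0.00000j; ×(4π/13) → -0.33520 + 0.00000j. Real part: -0.335198

-0.335198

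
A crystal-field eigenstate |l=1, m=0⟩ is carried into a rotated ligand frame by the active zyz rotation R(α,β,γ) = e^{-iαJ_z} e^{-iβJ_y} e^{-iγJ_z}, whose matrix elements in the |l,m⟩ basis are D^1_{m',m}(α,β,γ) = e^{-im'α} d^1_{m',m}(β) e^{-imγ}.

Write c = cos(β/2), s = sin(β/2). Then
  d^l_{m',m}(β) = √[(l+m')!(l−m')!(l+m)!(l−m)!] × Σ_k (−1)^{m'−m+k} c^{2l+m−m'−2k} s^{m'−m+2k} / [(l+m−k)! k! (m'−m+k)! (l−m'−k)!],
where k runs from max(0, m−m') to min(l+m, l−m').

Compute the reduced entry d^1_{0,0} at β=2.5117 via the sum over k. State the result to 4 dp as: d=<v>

d^1_{0,0}(β=2.5117) via the finite sum:
c=cos(2.511700/2)=0.309765, s=sin(2.511700/2)=0.950813; N=√[1·1·1·1]=1.000000
k: max(0,(0)−(0))=0 … min(1+(0),1−(0))=1
  k=0: (−1)^0·1.0000/(1)·0.3098^2·0.9508^0 = +0.095955
  k=1: (−1)^1·1.0000/(1)·0.3098^0·0.9508^2 = -0.904045
d^1_{0,0}(2.5117) = +0.095955 -0.904045 = -0.808091

d=-0.8081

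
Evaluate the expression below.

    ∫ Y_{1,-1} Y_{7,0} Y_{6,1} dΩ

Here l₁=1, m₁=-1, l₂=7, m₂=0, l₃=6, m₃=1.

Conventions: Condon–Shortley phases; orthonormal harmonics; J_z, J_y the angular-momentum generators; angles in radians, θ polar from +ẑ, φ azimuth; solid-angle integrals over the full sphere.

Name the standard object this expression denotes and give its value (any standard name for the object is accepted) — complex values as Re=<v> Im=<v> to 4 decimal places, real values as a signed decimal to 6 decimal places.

This is a Gaunt coefficient — the integral of a triple product of spherical harmonics over the sphere.
m-sum 0 ✓  L=14 even ✓  6≤6≤8 ✓
Π(2lᵢ+1) = 3×15×13 = 585
triangle coeff Δ(1,7,6) = 1/1365
Σ_t [1,1]: t=1:−1/518400 = -1/518400
(3j)²=7/195 [(1 7 6; 0 0 0)], sign=-1
Σ_t [2,2]: t=2:+1/1209600 = 1/1209600
(3j)²=1/65 [(1 7 6; -1 0 1)], sign=-1
⇒ 4πI² = 21/65
I = (+1)√(21/65/(4π)) = 0.16034227

Gaunt coefficient, +0.160342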